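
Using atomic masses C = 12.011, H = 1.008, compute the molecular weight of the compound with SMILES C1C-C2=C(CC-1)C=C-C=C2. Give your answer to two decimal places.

Molecular formula: C10H12.
M = 10×12.011 + 12×1.008 = 132.21 g/mol.

132.21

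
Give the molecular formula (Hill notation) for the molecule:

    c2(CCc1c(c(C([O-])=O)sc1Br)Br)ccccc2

C13H9Br2O2S-

Heavy atoms from the SMILES: 2 Br, 13 C, 2 O, 1 S.
Implicit hydrogens by atom environment:
  5 × C (aromatic): 1 H each → 5
  5 × C (aromatic): no H
  2 × Br: no H
  2 × C: 2 H each → 4
  1 × C: no H
  1 × O: no H
  1 × O (charge -1): no H
  1 × S (aromatic): no H
  Total hydrogens = 9.
Net charge -1.
Molecular formula: C13H9Br2O2S-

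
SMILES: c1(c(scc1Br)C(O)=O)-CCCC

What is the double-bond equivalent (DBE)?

4

Molecular formula from the SMILES: C9H11BrO2S.
DoU = (2C + 2 + N − H − X)/2 = (2·9 + 2 + 0 − 11 − 1)/2 = 8/2 = 4.
(Structurally: 1 ring(s) + 3 π bond(s) = 4.)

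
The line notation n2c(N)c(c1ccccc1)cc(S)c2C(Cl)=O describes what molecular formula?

Heavy atoms from the SMILES: 12 C, 1 Cl, 2 N, 1 O, 1 S.
Implicit hydrogens by atom environment:
  6 × C (aromatic): 1 H each → 6
  5 × C (aromatic): no H
  1 × C: no H
  1 × Cl: no H
  1 × N: 2 H
  1 × N (aromatic): no H
  1 × O: no H
  1 × S: 1 H
  Total hydrogens = 9.
Molecular formula: C12H9ClN2OS

C12H9ClN2OS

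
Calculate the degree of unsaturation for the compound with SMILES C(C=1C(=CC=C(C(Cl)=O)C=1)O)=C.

6

Molecular formula from the SMILES: C9H7ClO2.
DoU = (2C + 2 + N − H − X)/2 = (2·9 + 2 + 0 − 7 − 1)/2 = 12/2 = 6.
(Structurally: 1 ring(s) + 5 π bond(s) = 6.)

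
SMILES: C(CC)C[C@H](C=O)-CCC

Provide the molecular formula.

C9H18O

Heavy atoms from the SMILES: 9 C, 1 O.
Implicit hydrogens by atom environment:
  5 × C: 2 H each → 10
  2 × C: 3 H each → 6
  2 × C: 1 H each → 2
  1 × O: no H
  Total hydrogens = 18.
Molecular formula: C9H18O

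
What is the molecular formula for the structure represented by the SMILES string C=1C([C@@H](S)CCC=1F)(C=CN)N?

Heavy atoms from the SMILES: 8 C, 1 F, 2 N, 1 S.
Implicit hydrogens by atom environment:
  4 × C: 1 H each → 4
  2 × C: 2 H each → 4
  2 × C: no H
  2 × N: 2 H each → 4
  1 × F: no H
  1 × S: 1 H
  Total hydrogens = 13.
Molecular formula: C8H13FN2S

C8H13FN2S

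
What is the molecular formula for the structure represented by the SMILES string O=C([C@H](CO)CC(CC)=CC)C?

Heavy atoms from the SMILES: 10 C, 2 O.
Implicit hydrogens by atom environment:
  3 × C: 3 H each → 9
  3 × C: 2 H each → 6
  2 × C: 1 H each → 2
  2 × C: no H
  1 × O: 1 H
  1 × O: no H
  Total hydrogens = 18.
Molecular formula: C10H18O2

C10H18O2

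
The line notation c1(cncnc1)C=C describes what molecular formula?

C6H6N2

Heavy atoms from the SMILES: 6 C, 2 N.
Implicit hydrogens by atom environment:
  3 × C (aromatic): 1 H each → 3
  2 × N (aromatic): no H
  1 × C: 2 H
  1 × C: 1 H
  1 × C (aromatic): no H
  Total hydrogens = 6.
Molecular formula: C6H6N2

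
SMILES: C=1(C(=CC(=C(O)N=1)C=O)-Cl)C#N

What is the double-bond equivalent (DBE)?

Molecular formula from the SMILES: C7H3ClN2O2.
DoU = (2C + 2 + N − H − X)/2 = (2·7 + 2 + 2 − 3 − 1)/2 = 14/2 = 7.
(Structurally: 1 ring(s) + 6 π bond(s) = 7.)

7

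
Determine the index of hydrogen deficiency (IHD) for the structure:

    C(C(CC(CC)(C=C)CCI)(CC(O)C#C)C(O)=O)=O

Molecular formula from the SMILES: C15H21IO4.
DoU = (2C + 2 + N − H − X)/2 = (2·15 + 2 + 0 − 21 − 1)/2 = 10/2 = 5.
(Structurally: 0 ring(s) + 5 π bond(s) = 5.)

5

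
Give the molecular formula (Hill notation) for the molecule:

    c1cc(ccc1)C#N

Heavy atoms from the SMILES: 7 C, 1 N.
Implicit hydrogens by atom environment:
  5 × C (aromatic): 1 H each → 5
  1 × C (aromatic): no H
  1 × C: no H
  1 × N: no H
  Total hydrogens = 5.
Molecular formula: C7H5N

C7H5N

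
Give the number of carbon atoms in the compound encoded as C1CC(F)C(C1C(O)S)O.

The symbol for carbon appears 6 times in the SMILES.

6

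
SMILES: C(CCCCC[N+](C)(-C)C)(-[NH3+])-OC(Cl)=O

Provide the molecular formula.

[C10H23ClN2O2]2+

Heavy atoms from the SMILES: 10 C, 1 Cl, 2 N, 2 O.
Implicit hydrogens by atom environment:
  5 × C: 2 H each → 10
  3 × C: 3 H each → 9
  2 × O: no H
  1 × C: 1 H
  1 × C: no H
  1 × Cl: no H
  1 × N (charge +1): 3 H
  1 × N (charge +1): no H
  Total hydrogens = 23.
Net charge +2.
Molecular formula: [C10H23ClN2O2]2+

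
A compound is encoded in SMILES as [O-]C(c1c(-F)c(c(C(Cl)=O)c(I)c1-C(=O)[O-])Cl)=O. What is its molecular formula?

[C9Cl2FIO5]2-

Heavy atoms from the SMILES: 9 C, 2 Cl, 1 F, 1 I, 5 O.
Implicit hydrogens by atom environment:
  6 × C (aromatic): no H
  3 × C: no H
  3 × O: no H
  2 × Cl: no H
  2 × O (charge -1): no H
  1 × F: no H
  1 × I: no H
  Total hydrogens = 0.
Net charge -2.
Molecular formula: [C9Cl2FIO5]2-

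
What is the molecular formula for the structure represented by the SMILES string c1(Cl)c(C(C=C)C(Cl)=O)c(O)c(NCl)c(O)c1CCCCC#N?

Heavy atoms from the SMILES: 15 C, 3 Cl, 2 N, 3 O.
Implicit hydrogens by atom environment:
  6 × C (aromatic): no H
  5 × C: 2 H each → 10
  3 × Cl: no H
  2 × C: 1 H each → 2
  2 × C: no H
  2 × O: 1 H each → 2
  1 × N: 1 H
  1 × N: no H
  1 × O: no H
  Total hydrogens = 15.
Molecular formula: C15H15Cl3N2O3

C15H15Cl3N2O3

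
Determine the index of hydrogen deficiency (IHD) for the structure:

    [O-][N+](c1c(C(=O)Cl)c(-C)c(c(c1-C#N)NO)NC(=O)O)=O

9

Molecular formula from the SMILES: C10H7ClN4O6.
DoU = (2C + 2 + N − H − X)/2 = (2·10 + 2 + 4 − 7 − 1)/2 = 18/2 = 9.
(Structurally: 1 ring(s) + 8 π bond(s) = 9.)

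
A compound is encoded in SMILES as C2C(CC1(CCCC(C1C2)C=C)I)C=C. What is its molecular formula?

Heavy atoms from the SMILES: 14 C, 1 I.
Implicit hydrogens by atom environment:
  8 × C: 2 H each → 16
  5 × C: 1 H each → 5
  1 × C: no H
  1 × I: no H
  Total hydrogens = 21.
Molecular formula: C14H21I

C14H21I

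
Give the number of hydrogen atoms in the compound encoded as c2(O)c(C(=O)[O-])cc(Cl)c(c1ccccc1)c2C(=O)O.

8

Hydrogens are implicit in SMILES; fill each atom to its normal valence:
  6 × C (aromatic): 1 H each → 6
  6 × C (aromatic): no H
  2 × C: no H
  2 × O: 1 H each → 2
  2 × O: no H
  1 × Cl: no H
  1 × O (charge -1): no H
  Total hydrogens = 8.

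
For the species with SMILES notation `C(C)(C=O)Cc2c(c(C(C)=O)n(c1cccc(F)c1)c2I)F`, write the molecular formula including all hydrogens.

C16H14F2INO2

Heavy atoms from the SMILES: 16 C, 2 F, 1 I, 1 N, 2 O.
Implicit hydrogens by atom environment:
  6 × C (aromatic): no H
  4 × C (aromatic): 1 H each → 4
  2 × C: 3 H each → 6
  2 × C: 1 H each → 2
  2 × F: no H
  2 × O: no H
  1 × C: 2 H
  1 × C: no H
  1 × I: no H
  1 × N (aromatic): no H
  Total hydrogens = 14.
Molecular formula: C16H14F2INO2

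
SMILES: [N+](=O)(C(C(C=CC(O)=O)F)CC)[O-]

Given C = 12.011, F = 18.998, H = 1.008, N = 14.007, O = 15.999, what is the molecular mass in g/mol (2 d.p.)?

191.16

Molecular formula: C7H10FNO4.
M = 7×12.011 + 1×18.998 + 10×1.008 + 1×14.007 + 4×15.999 = 191.16 g/mol.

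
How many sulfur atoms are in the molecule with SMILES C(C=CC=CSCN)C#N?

1

The symbol for sulfur appears 1 time in the SMILES.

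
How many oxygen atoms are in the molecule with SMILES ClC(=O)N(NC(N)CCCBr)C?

1

The symbol for oxygen appears 1 time in the SMILES.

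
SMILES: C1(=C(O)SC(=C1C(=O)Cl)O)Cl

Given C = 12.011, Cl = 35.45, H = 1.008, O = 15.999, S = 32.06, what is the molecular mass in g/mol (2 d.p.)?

213.03

Molecular formula: C5H2Cl2O3S.
M = 5×12.011 + 2×35.45 + 2×1.008 + 3×15.999 + 1×32.06 = 213.03 g/mol.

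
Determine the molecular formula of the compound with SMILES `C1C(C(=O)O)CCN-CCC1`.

C8H15NO2

Heavy atoms from the SMILES: 8 C, 1 N, 2 O.
Implicit hydrogens by atom environment:
  6 × C: 2 H each → 12
  1 × C: 1 H
  1 × C: no H
  1 × N: 1 H
  1 × O: 1 H
  1 × O: no H
  Total hydrogens = 15.
Molecular formula: C8H15NO2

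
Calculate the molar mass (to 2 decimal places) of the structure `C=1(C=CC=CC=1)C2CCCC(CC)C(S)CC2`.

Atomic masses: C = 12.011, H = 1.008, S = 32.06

Molecular formula: C16H24S.
M = 16×12.011 + 24×1.008 + 1×32.06 = 248.43 g/mol.

248.43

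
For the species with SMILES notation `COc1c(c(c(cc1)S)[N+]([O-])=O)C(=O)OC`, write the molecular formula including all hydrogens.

C9H9NO5S

Heavy atoms from the SMILES: 9 C, 1 N, 5 O, 1 S.
Implicit hydrogens by atom environment:
  4 × C (aromatic): no H
  4 × O: no H
  2 × C: 3 H each → 6
  2 × C (aromatic): 1 H each → 2
  1 × C: no H
  1 × N (charge +1): no H
  1 × O (charge -1): no H
  1 × S: 1 H
  Total hydrogens = 9.
Molecular formula: C9H9NO5S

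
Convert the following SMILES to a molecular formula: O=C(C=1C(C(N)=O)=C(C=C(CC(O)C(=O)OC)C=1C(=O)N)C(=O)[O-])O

Heavy atoms from the SMILES: 14 C, 2 N, 9 O.
Implicit hydrogens by atom environment:
  6 × O: no H
  5 × C (aromatic): no H
  5 × C: no H
  2 × N: 2 H each → 4
  2 × O: 1 H each → 2
  1 × C: 3 H
  1 × C: 2 H
  1 × C (aromatic): 1 H
  1 × C: 1 H
  1 × O (charge -1): no H
  Total hydrogens = 13.
Net charge -1.
Molecular formula: C14H13N2O9-

C14H13N2O9-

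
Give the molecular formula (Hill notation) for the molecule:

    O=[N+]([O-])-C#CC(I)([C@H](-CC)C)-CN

C8H13IN2O2

Heavy atoms from the SMILES: 8 C, 1 I, 2 N, 2 O.
Implicit hydrogens by atom environment:
  3 × C: no H
  2 × C: 3 H each → 6
  2 × C: 2 H each → 4
  1 × C: 1 H
  1 × I: no H
  1 × N: 2 H
  1 × N (charge +1): no H
  1 × O: no H
  1 × O (charge -1): no H
  Total hydrogens = 13.
Molecular formula: C8H13IN2O2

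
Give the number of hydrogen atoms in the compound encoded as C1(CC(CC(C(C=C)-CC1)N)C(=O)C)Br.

20

Hydrogens are implicit in SMILES; fill each atom to its normal valence:
  5 × C: 2 H each → 10
  5 × C: 1 H each → 5
  1 × Br: no H
  1 × C: 3 H
  1 × C: no H
  1 × N: 2 H
  1 × O: no H
  Total hydrogens = 20.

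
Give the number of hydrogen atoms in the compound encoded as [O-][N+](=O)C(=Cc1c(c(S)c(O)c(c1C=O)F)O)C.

Hydrogens are implicit in SMILES; fill each atom to its normal valence:
  6 × C (aromatic): no H
  2 × C: 1 H each → 2
  2 × O: 1 H each → 2
  2 × O: no H
  1 × C: 3 H
  1 × C: no H
  1 × F: no H
  1 × N (charge +1): no H
  1 × O (charge -1): no H
  1 × S: 1 H
  Total hydrogens = 8.

8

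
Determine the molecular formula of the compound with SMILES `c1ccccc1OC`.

C7H8O

Heavy atoms from the SMILES: 7 C, 1 O.
Implicit hydrogens by atom environment:
  5 × C (aromatic): 1 H each → 5
  1 × C: 3 H
  1 × C (aromatic): no H
  1 × O: no H
  Total hydrogens = 8.
Molecular formula: C7H8O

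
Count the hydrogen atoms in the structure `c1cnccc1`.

Hydrogens are implicit in SMILES; fill each atom to its normal valence:
  5 × C (aromatic): 1 H each → 5
  1 × N (aromatic): no H
  Total hydrogens = 5.

5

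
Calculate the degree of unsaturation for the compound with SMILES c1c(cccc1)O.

4

Molecular formula from the SMILES: C6H6O.
DoU = (2C + 2 + N − H − X)/2 = (2·6 + 2 + 0 − 6 − 0)/2 = 8/2 = 4.
(Structurally: 1 ring(s) + 3 π bond(s) = 4.)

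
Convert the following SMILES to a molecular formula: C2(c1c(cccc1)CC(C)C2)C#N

C12H13N

Heavy atoms from the SMILES: 12 C, 1 N.
Implicit hydrogens by atom environment:
  4 × C (aromatic): 1 H each → 4
  2 × C: 2 H each → 4
  2 × C: 1 H each → 2
  2 × C (aromatic): no H
  1 × C: 3 H
  1 × C: no H
  1 × N: no H
  Total hydrogens = 13.
Molecular formula: C12H13N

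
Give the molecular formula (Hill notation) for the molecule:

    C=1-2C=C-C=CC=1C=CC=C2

Heavy atoms from the SMILES: 10 C.
Implicit hydrogens by atom environment:
  8 × C (aromatic): 1 H each → 8
  2 × C (aromatic): no H
  Total hydrogens = 8.
Molecular formula: C10H8

C10H8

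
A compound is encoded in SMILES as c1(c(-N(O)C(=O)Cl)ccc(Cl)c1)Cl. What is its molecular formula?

Heavy atoms from the SMILES: 7 C, 3 Cl, 1 N, 2 O.
Implicit hydrogens by atom environment:
  3 × C (aromatic): 1 H each → 3
  3 × C (aromatic): no H
  3 × Cl: no H
  1 × C: no H
  1 × N: no H
  1 × O: 1 H
  1 × O: no H
  Total hydrogens = 4.
Molecular formula: C7H4Cl3NO2

C7H4Cl3NO2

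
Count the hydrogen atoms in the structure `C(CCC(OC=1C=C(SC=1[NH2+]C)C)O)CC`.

22

Hydrogens are implicit in SMILES; fill each atom to its normal valence:
  4 × C: 2 H each → 8
  3 × C: 3 H each → 9
  3 × C (aromatic): no H
  1 × C (aromatic): 1 H
  1 × C: 1 H
  1 × N (charge +1): 2 H
  1 × O: 1 H
  1 × O: no H
  1 × S (aromatic): no H
  Total hydrogens = 22.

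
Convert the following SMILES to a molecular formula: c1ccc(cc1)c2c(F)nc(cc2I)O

Heavy atoms from the SMILES: 11 C, 1 F, 1 I, 1 N, 1 O.
Implicit hydrogens by atom environment:
  6 × C (aromatic): 1 H each → 6
  5 × C (aromatic): no H
  1 × F: no H
  1 × I: no H
  1 × N (aromatic): no H
  1 × O: 1 H
  Total hydrogens = 7.
Molecular formula: C11H7FINO

C11H7FINO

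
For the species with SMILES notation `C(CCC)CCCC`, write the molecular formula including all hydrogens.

Heavy atoms from the SMILES: 8 C.
Implicit hydrogens by atom environment:
  6 × C: 2 H each → 12
  2 × C: 3 H each → 6
  Total hydrogens = 18.
Molecular formula: C8H18

C8H18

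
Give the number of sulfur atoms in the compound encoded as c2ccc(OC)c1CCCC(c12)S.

The symbol for sulfur appears 1 time in the SMILES.

1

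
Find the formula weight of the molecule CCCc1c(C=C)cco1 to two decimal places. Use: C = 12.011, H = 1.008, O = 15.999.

136.19

Molecular formula: C9H12O.
M = 9×12.011 + 12×1.008 + 1×15.999 = 136.19 g/mol.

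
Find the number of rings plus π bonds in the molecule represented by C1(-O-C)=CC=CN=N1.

Molecular formula from the SMILES: C5H6N2O.
DoU = (2C + 2 + N − H − X)/2 = (2·5 + 2 + 2 − 6 − 0)/2 = 8/2 = 4.
(Structurally: 1 ring(s) + 3 π bond(s) = 4.)

4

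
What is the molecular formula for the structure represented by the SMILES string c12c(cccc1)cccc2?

Heavy atoms from the SMILES: 10 C.
Implicit hydrogens by atom environment:
  8 × C (aromatic): 1 H each → 8
  2 × C (aromatic): no H
  Total hydrogens = 8.
Molecular formula: C10H8

C10H8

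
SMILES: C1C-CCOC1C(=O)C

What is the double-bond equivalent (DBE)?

2

Molecular formula from the SMILES: C7H12O2.
DoU = (2C + 2 + N − H − X)/2 = (2·7 + 2 + 0 − 12 − 0)/2 = 4/2 = 2.
(Structurally: 1 ring(s) + 1 π bond(s) = 2.)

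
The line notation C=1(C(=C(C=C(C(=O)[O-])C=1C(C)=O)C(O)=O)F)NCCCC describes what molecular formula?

C14H15FNO5-

Heavy atoms from the SMILES: 14 C, 1 F, 1 N, 5 O.
Implicit hydrogens by atom environment:
  5 × C (aromatic): no H
  3 × C: 2 H each → 6
  3 × C: no H
  3 × O: no H
  2 × C: 3 H each → 6
  1 × C (aromatic): 1 H
  1 × F: no H
  1 × N: 1 H
  1 × O: 1 H
  1 × O (charge -1): no H
  Total hydrogens = 15.
Net charge -1.
Molecular formula: C14H15FNO5-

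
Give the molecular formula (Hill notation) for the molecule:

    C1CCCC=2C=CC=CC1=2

C10H12

Heavy atoms from the SMILES: 10 C.
Implicit hydrogens by atom environment:
  4 × C: 2 H each → 8
  4 × C (aromatic): 1 H each → 4
  2 × C (aromatic): no H
  Total hydrogens = 12.
Molecular formula: C10H12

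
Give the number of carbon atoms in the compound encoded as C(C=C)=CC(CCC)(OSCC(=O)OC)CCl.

12

The symbol for carbon appears 12 times in the SMILES. (Cl is a single chlorine, not C + l.)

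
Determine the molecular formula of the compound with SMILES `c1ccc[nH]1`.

Heavy atoms from the SMILES: 4 C, 1 N.
Implicit hydrogens by atom environment:
  4 × C (aromatic): 1 H each → 4
  1 × N (aromatic): 1 H
  Total hydrogens = 5.
Molecular formula: C4H5N

C4H5N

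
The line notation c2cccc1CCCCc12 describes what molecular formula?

Heavy atoms from the SMILES: 10 C.
Implicit hydrogens by atom environment:
  4 × C: 2 H each → 8
  4 × C (aromatic): 1 H each → 4
  2 × C (aromatic): no H
  Total hydrogens = 12.
Molecular formula: C10H12

C10H12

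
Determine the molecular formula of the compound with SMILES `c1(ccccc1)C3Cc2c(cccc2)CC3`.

C16H16

Heavy atoms from the SMILES: 16 C.
Implicit hydrogens by atom environment:
  9 × C (aromatic): 1 H each → 9
  3 × C: 2 H each → 6
  3 × C (aromatic): no H
  1 × C: 1 H
  Total hydrogens = 16.
Molecular formula: C16H16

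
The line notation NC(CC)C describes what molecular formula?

C4H11N

Heavy atoms from the SMILES: 4 C, 1 N.
Implicit hydrogens by atom environment:
  2 × C: 3 H each → 6
  1 × C: 2 H
  1 × C: 1 H
  1 × N: 2 H
  Total hydrogens = 11.
Molecular formula: C4H11N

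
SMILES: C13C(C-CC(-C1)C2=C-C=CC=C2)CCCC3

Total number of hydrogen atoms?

22

Hydrogens are implicit in SMILES; fill each atom to its normal valence:
  7 × C: 2 H each → 14
  5 × C (aromatic): 1 H each → 5
  3 × C: 1 H each → 3
  1 × C (aromatic): no H
  Total hydrogens = 22.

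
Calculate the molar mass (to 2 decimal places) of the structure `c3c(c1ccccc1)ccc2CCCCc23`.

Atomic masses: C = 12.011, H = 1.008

208.30

Molecular formula: C16H16.
M = 16×12.011 + 16×1.008 = 208.30 g/mol.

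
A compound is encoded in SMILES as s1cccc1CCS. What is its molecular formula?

Heavy atoms from the SMILES: 6 C, 2 S.
Implicit hydrogens by atom environment:
  3 × C (aromatic): 1 H each → 3
  2 × C: 2 H each → 4
  1 × C (aromatic): no H
  1 × S: 1 H
  1 × S (aromatic): no H
  Total hydrogens = 8.
Molecular formula: C6H8S2

C6H8S2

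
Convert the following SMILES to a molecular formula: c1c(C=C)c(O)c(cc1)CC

C10H12O

Heavy atoms from the SMILES: 10 C, 1 O.
Implicit hydrogens by atom environment:
  3 × C (aromatic): 1 H each → 3
  3 × C (aromatic): no H
  2 × C: 2 H each → 4
  1 × C: 3 H
  1 × C: 1 H
  1 × O: 1 H
  Total hydrogens = 12.
Molecular formula: C10H12O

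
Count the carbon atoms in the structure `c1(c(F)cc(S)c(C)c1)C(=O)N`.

The symbol for carbon appears 8 times in the SMILES. Lowercase c denotes aromatic carbon and counts toward C.

8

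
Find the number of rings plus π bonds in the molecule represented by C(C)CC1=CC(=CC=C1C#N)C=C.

Molecular formula from the SMILES: C12H13N.
DoU = (2C + 2 + N − H − X)/2 = (2·12 + 2 + 1 − 13 − 0)/2 = 14/2 = 7.
(Structurally: 1 ring(s) + 6 π bond(s) = 7.)

7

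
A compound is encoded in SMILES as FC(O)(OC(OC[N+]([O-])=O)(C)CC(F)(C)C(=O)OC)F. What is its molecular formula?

Heavy atoms from the SMILES: 9 C, 3 F, 1 N, 7 O.
Implicit hydrogens by atom environment:
  5 × O: no H
  4 × C: no H
  3 × C: 3 H each → 9
  3 × F: no H
  2 × C: 2 H each → 4
  1 × N (charge +1): no H
  1 × O: 1 H
  1 × O (charge -1): no H
  Total hydrogens = 14.
Molecular formula: C9H14F3NO7

C9H14F3NO7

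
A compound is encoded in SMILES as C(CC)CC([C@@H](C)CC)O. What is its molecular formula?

C9H20O

Heavy atoms from the SMILES: 9 C, 1 O.
Implicit hydrogens by atom environment:
  4 × C: 2 H each → 8
  3 × C: 3 H each → 9
  2 × C: 1 H each → 2
  1 × O: 1 H
  Total hydrogens = 20.
Molecular formula: C9H20O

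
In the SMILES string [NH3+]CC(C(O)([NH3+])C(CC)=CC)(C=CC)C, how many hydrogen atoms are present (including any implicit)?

Hydrogens are implicit in SMILES; fill each atom to its normal valence:
  4 × C: 3 H each → 12
  3 × C: 1 H each → 3
  3 × C: no H
  2 × C: 2 H each → 4
  2 × N (charge +1): 3 H each → 6
  1 × O: 1 H
  Total hydrogens = 26.

26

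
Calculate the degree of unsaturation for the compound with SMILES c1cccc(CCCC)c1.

Molecular formula from the SMILES: C10H14.
DoU = (2C + 2 + N − H − X)/2 = (2·10 + 2 + 0 − 14 − 0)/2 = 8/2 = 4.
(Structurally: 1 ring(s) + 3 π bond(s) = 4.)

4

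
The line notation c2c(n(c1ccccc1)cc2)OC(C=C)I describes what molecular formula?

C13H12INO

Heavy atoms from the SMILES: 13 C, 1 I, 1 N, 1 O.
Implicit hydrogens by atom environment:
  8 × C (aromatic): 1 H each → 8
  2 × C: 1 H each → 2
  2 × C (aromatic): no H
  1 × C: 2 H
  1 × I: no H
  1 × N (aromatic): no H
  1 × O: no H
  Total hydrogens = 12.
Molecular formula: C13H12INO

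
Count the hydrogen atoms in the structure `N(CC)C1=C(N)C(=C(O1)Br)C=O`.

9

Hydrogens are implicit in SMILES; fill each atom to its normal valence:
  4 × C (aromatic): no H
  1 × Br: no H
  1 × C: 3 H
  1 × C: 2 H
  1 × C: 1 H
  1 × N: 2 H
  1 × N: 1 H
  1 × O (aromatic): no H
  1 × O: no H
  Total hydrogens = 9.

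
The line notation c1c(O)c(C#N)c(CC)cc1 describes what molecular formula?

Heavy atoms from the SMILES: 9 C, 1 N, 1 O.
Implicit hydrogens by atom environment:
  3 × C (aromatic): 1 H each → 3
  3 × C (aromatic): no H
  1 × C: 3 H
  1 × C: 2 H
  1 × C: no H
  1 × N: no H
  1 × O: 1 H
  Total hydrogens = 9.
Molecular formula: C9H9NO

C9H9NO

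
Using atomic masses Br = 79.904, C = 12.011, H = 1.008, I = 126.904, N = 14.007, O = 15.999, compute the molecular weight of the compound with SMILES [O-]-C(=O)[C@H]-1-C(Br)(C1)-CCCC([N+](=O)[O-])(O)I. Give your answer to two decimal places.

406.98

Molecular formula: C8H10BrINO5-.
M = 1×79.904 + 8×12.011 + 10×1.008 + 1×126.904 + 1×14.007 + 5×15.999 = 406.98 g/mol.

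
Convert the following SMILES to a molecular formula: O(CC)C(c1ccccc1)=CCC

Heavy atoms from the SMILES: 12 C, 1 O.
Implicit hydrogens by atom environment:
  5 × C (aromatic): 1 H each → 5
  2 × C: 3 H each → 6
  2 × C: 2 H each → 4
  1 × C: 1 H
  1 × C: no H
  1 × C (aromatic): no H
  1 × O: no H
  Total hydrogens = 16.
Molecular formula: C12H16O

C12H16O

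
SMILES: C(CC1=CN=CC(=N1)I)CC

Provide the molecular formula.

Heavy atoms from the SMILES: 8 C, 1 I, 2 N.
Implicit hydrogens by atom environment:
  3 × C: 2 H each → 6
  2 × C (aromatic): 1 H each → 2
  2 × C (aromatic): no H
  2 × N (aromatic): no H
  1 × C: 3 H
  1 × I: no H
  Total hydrogens = 11.
Molecular formula: C8H11IN2

C8H11IN2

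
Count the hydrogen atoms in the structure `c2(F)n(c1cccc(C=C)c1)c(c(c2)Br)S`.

9

Hydrogens are implicit in SMILES; fill each atom to its normal valence:
  5 × C (aromatic): 1 H each → 5
  5 × C (aromatic): no H
  1 × Br: no H
  1 × C: 2 H
  1 × C: 1 H
  1 × F: no H
  1 × N (aromatic): no H
  1 × S: 1 H
  Total hydrogens = 9.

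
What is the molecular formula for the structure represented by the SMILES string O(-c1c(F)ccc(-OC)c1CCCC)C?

C12H17FO2

Heavy atoms from the SMILES: 12 C, 1 F, 2 O.
Implicit hydrogens by atom environment:
  4 × C (aromatic): no H
  3 × C: 3 H each → 9
  3 × C: 2 H each → 6
  2 × C (aromatic): 1 H each → 2
  2 × O: no H
  1 × F: no H
  Total hydrogens = 17.
Molecular formula: C12H17FO2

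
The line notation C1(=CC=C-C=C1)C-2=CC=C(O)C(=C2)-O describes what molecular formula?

Heavy atoms from the SMILES: 12 C, 2 O.
Implicit hydrogens by atom environment:
  8 × C (aromatic): 1 H each → 8
  4 × C (aromatic): no H
  2 × O: 1 H each → 2
  Total hydrogens = 10.
Molecular formula: C12H10O2

C12H10O2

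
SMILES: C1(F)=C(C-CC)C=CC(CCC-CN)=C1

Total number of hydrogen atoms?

20

Hydrogens are implicit in SMILES; fill each atom to its normal valence:
  6 × C: 2 H each → 12
  3 × C (aromatic): 1 H each → 3
  3 × C (aromatic): no H
  1 × C: 3 H
  1 × F: no H
  1 × N: 2 H
  Total hydrogens = 20.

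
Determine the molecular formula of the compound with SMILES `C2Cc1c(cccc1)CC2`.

C10H12

Heavy atoms from the SMILES: 10 C.
Implicit hydrogens by atom environment:
  4 × C: 2 H each → 8
  4 × C (aromatic): 1 H each → 4
  2 × C (aromatic): no H
  Total hydrogens = 12.
Molecular formula: C10H12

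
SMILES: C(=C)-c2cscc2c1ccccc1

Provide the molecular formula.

Heavy atoms from the SMILES: 12 C, 1 S.
Implicit hydrogens by atom environment:
  7 × C (aromatic): 1 H each → 7
  3 × C (aromatic): no H
  1 × C: 2 H
  1 × C: 1 H
  1 × S (aromatic): no H
  Total hydrogens = 10.
Molecular formula: C12H10S

C12H10S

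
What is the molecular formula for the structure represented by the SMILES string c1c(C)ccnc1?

C6H7N

Heavy atoms from the SMILES: 6 C, 1 N.
Implicit hydrogens by atom environment:
  4 × C (aromatic): 1 H each → 4
  1 × C: 3 H
  1 × C (aromatic): no H
  1 × N (aromatic): no H
  Total hydrogens = 7.
Molecular formula: C6H7N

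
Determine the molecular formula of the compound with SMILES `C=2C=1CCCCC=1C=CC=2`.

Heavy atoms from the SMILES: 10 C.
Implicit hydrogens by atom environment:
  4 × C: 2 H each → 8
  4 × C (aromatic): 1 H each → 4
  2 × C (aromatic): no H
  Total hydrogens = 12.
Molecular formula: C10H12

C10H12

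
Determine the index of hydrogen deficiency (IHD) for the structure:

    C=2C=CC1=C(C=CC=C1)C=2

7

Molecular formula from the SMILES: C10H8.
DoU = (2C + 2 + N − H − X)/2 = (2·10 + 2 + 0 − 8 − 0)/2 = 14/2 = 7.
(Structurally: 2 ring(s) + 5 π bond(s) = 7.)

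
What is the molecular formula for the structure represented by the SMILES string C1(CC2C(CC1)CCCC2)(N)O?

Heavy atoms from the SMILES: 10 C, 1 N, 1 O.
Implicit hydrogens by atom environment:
  7 × C: 2 H each → 14
  2 × C: 1 H each → 2
  1 × C: no H
  1 × N: 2 H
  1 × O: 1 H
  Total hydrogens = 19.
Molecular formula: C10H19NO

C10H19NO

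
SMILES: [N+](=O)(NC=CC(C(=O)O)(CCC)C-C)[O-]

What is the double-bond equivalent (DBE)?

3

Molecular formula from the SMILES: C9H16N2O4.
DoU = (2C + 2 + N − H − X)/2 = (2·9 + 2 + 2 − 16 − 0)/2 = 6/2 = 3.
(Structurally: 0 ring(s) + 3 π bond(s) = 3.)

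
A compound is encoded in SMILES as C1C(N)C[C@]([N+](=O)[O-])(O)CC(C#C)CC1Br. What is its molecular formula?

C10H15BrN2O3

Heavy atoms from the SMILES: 1 Br, 10 C, 2 N, 3 O.
Implicit hydrogens by atom environment:
  4 × C: 2 H each → 8
  4 × C: 1 H each → 4
  2 × C: no H
  1 × Br: no H
  1 × N: 2 H
  1 × N (charge +1): no H
  1 × O: 1 H
  1 × O: no H
  1 × O (charge -1): no H
  Total hydrogens = 15.
Molecular formula: C10H15BrN2O3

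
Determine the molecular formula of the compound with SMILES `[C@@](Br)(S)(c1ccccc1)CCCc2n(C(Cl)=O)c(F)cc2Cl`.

Heavy atoms from the SMILES: 1 Br, 15 C, 2 Cl, 1 F, 1 N, 1 O, 1 S.
Implicit hydrogens by atom environment:
  6 × C (aromatic): 1 H each → 6
  4 × C (aromatic): no H
  3 × C: 2 H each → 6
  2 × C: no H
  2 × Cl: no H
  1 × Br: no H
  1 × F: no H
  1 × N (aromatic): no H
  1 × O: no H
  1 × S: 1 H
  Total hydrogens = 13.
Molecular formula: C15H13BrCl2FNOS

C15H13BrCl2FNOS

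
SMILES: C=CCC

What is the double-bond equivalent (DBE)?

1

Molecular formula from the SMILES: C4H8.
DoU = (2C + 2 + N − H − X)/2 = (2·4 + 2 + 0 − 8 − 0)/2 = 2/2 = 1.
(Structurally: 0 ring(s) + 1 π bond(s) = 1.)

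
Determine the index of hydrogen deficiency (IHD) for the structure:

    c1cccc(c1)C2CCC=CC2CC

Molecular formula from the SMILES: C14H18.
DoU = (2C + 2 + N − H − X)/2 = (2·14 + 2 + 0 − 18 − 0)/2 = 12/2 = 6.
(Structurally: 2 ring(s) + 4 π bond(s) = 6.)

6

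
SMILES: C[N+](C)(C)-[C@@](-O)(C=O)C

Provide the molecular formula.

C6H14NO2+

Heavy atoms from the SMILES: 6 C, 1 N, 2 O.
Implicit hydrogens by atom environment:
  4 × C: 3 H each → 12
  1 × C: 1 H
  1 × C: no H
  1 × N (charge +1): no H
  1 × O: 1 H
  1 × O: no H
  Total hydrogens = 14.
Net charge +1.
Molecular formula: C6H14NO2+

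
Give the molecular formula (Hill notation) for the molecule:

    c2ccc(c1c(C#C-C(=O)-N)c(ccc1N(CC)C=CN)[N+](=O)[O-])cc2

C19H18N4O3

Heavy atoms from the SMILES: 19 C, 4 N, 3 O.
Implicit hydrogens by atom environment:
  7 × C (aromatic): 1 H each → 7
  5 × C (aromatic): no H
  3 × C: no H
  2 × C: 1 H each → 2
  2 × N: 2 H each → 4
  2 × O: no H
  1 × C: 3 H
  1 × C: 2 H
  1 × N: no H
  1 × N (charge +1): no H
  1 × O (charge -1): no H
  Total hydrogens = 18.
Molecular formula: C19H18N4O3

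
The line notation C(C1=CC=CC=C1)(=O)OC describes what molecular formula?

Heavy atoms from the SMILES: 8 C, 2 O.
Implicit hydrogens by atom environment:
  5 × C (aromatic): 1 H each → 5
  2 × O: no H
  1 × C: 3 H
  1 × C (aromatic): no H
  1 × C: no H
  Total hydrogens = 8.
Molecular formula: C8H8O2

C8H8O2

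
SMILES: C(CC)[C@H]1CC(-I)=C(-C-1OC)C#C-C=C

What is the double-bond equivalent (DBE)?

Molecular formula from the SMILES: C13H17IO.
DoU = (2C + 2 + N − H − X)/2 = (2·13 + 2 + 0 − 17 − 1)/2 = 10/2 = 5.
(Structurally: 1 ring(s) + 4 π bond(s) = 5.)

5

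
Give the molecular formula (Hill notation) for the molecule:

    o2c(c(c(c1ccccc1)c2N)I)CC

Heavy atoms from the SMILES: 12 C, 1 I, 1 N, 1 O.
Implicit hydrogens by atom environment:
  5 × C (aromatic): 1 H each → 5
  5 × C (aromatic): no H
  1 × C: 3 H
  1 × C: 2 H
  1 × I: no H
  1 × N: 2 H
  1 × O (aromatic): no H
  Total hydrogens = 12.
Molecular formula: C12H12INO

C12H12INO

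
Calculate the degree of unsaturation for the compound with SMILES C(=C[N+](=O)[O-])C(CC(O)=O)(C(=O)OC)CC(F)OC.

4

Molecular formula from the SMILES: C10H14FNO7.
DoU = (2C + 2 + N − H − X)/2 = (2·10 + 2 + 1 − 14 − 1)/2 = 8/2 = 4.
(Structurally: 0 ring(s) + 4 π bond(s) = 4.)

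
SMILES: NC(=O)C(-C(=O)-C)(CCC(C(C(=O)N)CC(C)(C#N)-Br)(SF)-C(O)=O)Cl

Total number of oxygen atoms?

The symbol for oxygen appears 5 times in the SMILES.

5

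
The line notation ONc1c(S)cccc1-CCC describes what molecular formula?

C9H13NOS

Heavy atoms from the SMILES: 9 C, 1 N, 1 O, 1 S.
Implicit hydrogens by atom environment:
  3 × C (aromatic): 1 H each → 3
  3 × C (aromatic): no H
  2 × C: 2 H each → 4
  1 × C: 3 H
  1 × N: 1 H
  1 × O: 1 H
  1 × S: 1 H
  Total hydrogens = 13.
Molecular formula: C9H13NOS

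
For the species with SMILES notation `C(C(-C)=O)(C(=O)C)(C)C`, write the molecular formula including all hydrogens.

C7H12O2

Heavy atoms from the SMILES: 7 C, 2 O.
Implicit hydrogens by atom environment:
  4 × C: 3 H each → 12
  3 × C: no H
  2 × O: no H
  Total hydrogens = 12.
Molecular formula: C7H12O2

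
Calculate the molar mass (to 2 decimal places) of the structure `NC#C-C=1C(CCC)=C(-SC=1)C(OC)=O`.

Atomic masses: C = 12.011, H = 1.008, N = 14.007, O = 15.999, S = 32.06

223.29

Molecular formula: C11H13NO2S.
M = 11×12.011 + 13×1.008 + 1×14.007 + 2×15.999 + 1×32.06 = 223.29 g/mol.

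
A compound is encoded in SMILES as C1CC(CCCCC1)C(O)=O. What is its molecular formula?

C9H16O2

Heavy atoms from the SMILES: 9 C, 2 O.
Implicit hydrogens by atom environment:
  7 × C: 2 H each → 14
  1 × C: 1 H
  1 × C: no H
  1 × O: 1 H
  1 × O: no H
  Total hydrogens = 16.
Molecular formula: C9H16O2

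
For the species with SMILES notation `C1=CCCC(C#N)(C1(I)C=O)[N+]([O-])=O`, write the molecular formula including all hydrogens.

Heavy atoms from the SMILES: 8 C, 1 I, 2 N, 3 O.
Implicit hydrogens by atom environment:
  3 × C: 1 H each → 3
  3 × C: no H
  2 × C: 2 H each → 4
  2 × O: no H
  1 × I: no H
  1 × N: no H
  1 × N (charge +1): no H
  1 × O (charge -1): no H
  Total hydrogens = 7.
Molecular formula: C8H7IN2O3

C8H7IN2O3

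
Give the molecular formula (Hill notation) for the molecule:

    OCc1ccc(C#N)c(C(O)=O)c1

C9H7NO3

Heavy atoms from the SMILES: 9 C, 1 N, 3 O.
Implicit hydrogens by atom environment:
  3 × C (aromatic): 1 H each → 3
  3 × C (aromatic): no H
  2 × C: no H
  2 × O: 1 H each → 2
  1 × C: 2 H
  1 × N: no H
  1 × O: no H
  Total hydrogens = 7.
Molecular formula: C9H7NO3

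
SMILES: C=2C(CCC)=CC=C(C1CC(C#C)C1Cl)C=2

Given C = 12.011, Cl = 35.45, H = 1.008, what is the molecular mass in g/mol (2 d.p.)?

232.75

Molecular formula: C15H17Cl.
M = 15×12.011 + 1×35.45 + 17×1.008 = 232.75 g/mol.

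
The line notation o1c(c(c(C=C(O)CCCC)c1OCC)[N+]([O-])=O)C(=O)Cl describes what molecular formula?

C13H16ClNO6

Heavy atoms from the SMILES: 13 C, 1 Cl, 1 N, 6 O.
Implicit hydrogens by atom environment:
  4 × C: 2 H each → 8
  4 × C (aromatic): no H
  3 × O: no H
  2 × C: 3 H each → 6
  2 × C: no H
  1 × C: 1 H
  1 × Cl: no H
  1 × N (charge +1): no H
  1 × O: 1 H
  1 × O (aromatic): no H
  1 × O (charge -1): no H
  Total hydrogens = 16.
Molecular formula: C13H16ClNO6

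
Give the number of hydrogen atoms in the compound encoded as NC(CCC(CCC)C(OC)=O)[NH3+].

21

Hydrogens are implicit in SMILES; fill each atom to its normal valence:
  4 × C: 2 H each → 8
  2 × C: 3 H each → 6
  2 × C: 1 H each → 2
  2 × O: no H
  1 × C: no H
  1 × N (charge +1): 3 H
  1 × N: 2 H
  Total hydrogens = 21.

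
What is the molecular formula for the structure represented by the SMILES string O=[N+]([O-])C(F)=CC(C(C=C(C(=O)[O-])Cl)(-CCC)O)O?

Heavy atoms from the SMILES: 10 C, 1 Cl, 1 F, 1 N, 6 O.
Implicit hydrogens by atom environment:
  4 × C: no H
  3 × C: 1 H each → 3
  2 × C: 2 H each → 4
  2 × O: 1 H each → 2
  2 × O: no H
  2 × O (charge -1): no H
  1 × C: 3 H
  1 × Cl: no H
  1 × F: no H
  1 × N (charge +1): no H
  Total hydrogens = 12.
Net charge -1.
Molecular formula: C10H12ClFNO6-

C10H12ClFNO6-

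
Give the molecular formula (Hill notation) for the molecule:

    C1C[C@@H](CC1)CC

C7H14

Heavy atoms from the SMILES: 7 C.
Implicit hydrogens by atom environment:
  5 × C: 2 H each → 10
  1 × C: 3 H
  1 × C: 1 H
  Total hydrogens = 14.
Molecular formula: C7H14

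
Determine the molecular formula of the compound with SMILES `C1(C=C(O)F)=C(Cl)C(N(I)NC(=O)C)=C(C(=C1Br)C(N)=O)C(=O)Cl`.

Heavy atoms from the SMILES: 1 Br, 12 C, 2 Cl, 1 F, 1 I, 3 N, 4 O.
Implicit hydrogens by atom environment:
  6 × C (aromatic): no H
  4 × C: no H
  3 × O: no H
  2 × Cl: no H
  1 × Br: no H
  1 × C: 3 H
  1 × C: 1 H
  1 × F: no H
  1 × I: no H
  1 × N: 2 H
  1 × N: 1 H
  1 × N: no H
  1 × O: 1 H
  Total hydrogens = 8.
Molecular formula: C12H8BrCl2FIN3O4

C12H8BrCl2FIN3O4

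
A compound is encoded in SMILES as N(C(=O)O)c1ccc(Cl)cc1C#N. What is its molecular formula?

C8H5ClN2O2

Heavy atoms from the SMILES: 8 C, 1 Cl, 2 N, 2 O.
Implicit hydrogens by atom environment:
  3 × C (aromatic): 1 H each → 3
  3 × C (aromatic): no H
  2 × C: no H
  1 × Cl: no H
  1 × N: 1 H
  1 × N: no H
  1 × O: 1 H
  1 × O: no H
  Total hydrogens = 5.
Molecular formula: C8H5ClN2O2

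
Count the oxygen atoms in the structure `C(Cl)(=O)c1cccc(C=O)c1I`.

The symbol for oxygen appears 2 times in the SMILES.

2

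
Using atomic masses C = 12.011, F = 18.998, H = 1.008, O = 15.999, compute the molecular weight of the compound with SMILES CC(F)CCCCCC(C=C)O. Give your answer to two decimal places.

174.26

Molecular formula: C10H19FO.
M = 10×12.011 + 1×18.998 + 19×1.008 + 1×15.999 = 174.26 g/mol.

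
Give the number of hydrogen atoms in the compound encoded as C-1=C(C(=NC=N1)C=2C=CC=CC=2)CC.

12

Hydrogens are implicit in SMILES; fill each atom to its normal valence:
  7 × C (aromatic): 1 H each → 7
  3 × C (aromatic): no H
  2 × N (aromatic): no H
  1 × C: 3 H
  1 × C: 2 H
  Total hydrogens = 12.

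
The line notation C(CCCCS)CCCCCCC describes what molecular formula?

Heavy atoms from the SMILES: 12 C, 1 S.
Implicit hydrogens by atom environment:
  11 × C: 2 H each → 22
  1 × C: 3 H
  1 × S: 1 H
  Total hydrogens = 26.
Molecular formula: C12H26S

C12H26S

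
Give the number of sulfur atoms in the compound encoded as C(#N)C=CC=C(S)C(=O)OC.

The symbol for sulfur appears 1 time in the SMILES.

1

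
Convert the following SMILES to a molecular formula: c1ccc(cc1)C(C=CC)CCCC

C14H20

Heavy atoms from the SMILES: 14 C.
Implicit hydrogens by atom environment:
  5 × C (aromatic): 1 H each → 5
  3 × C: 2 H each → 6
  3 × C: 1 H each → 3
  2 × C: 3 H each → 6
  1 × C (aromatic): no H
  Total hydrogens = 20.
Molecular formula: C14H20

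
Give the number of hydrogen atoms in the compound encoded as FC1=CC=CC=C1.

Hydrogens are implicit in SMILES; fill each atom to its normal valence:
  5 × C (aromatic): 1 H each → 5
  1 × C (aromatic): no H
  1 × F: no H
  Total hydrogens = 5.

5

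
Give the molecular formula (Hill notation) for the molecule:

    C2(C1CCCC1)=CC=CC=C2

Heavy atoms from the SMILES: 11 C.
Implicit hydrogens by atom environment:
  5 × C (aromatic): 1 H each → 5
  4 × C: 2 H each → 8
  1 × C: 1 H
  1 × C (aromatic): no H
  Total hydrogens = 14.
Molecular formula: C11H14

C11H14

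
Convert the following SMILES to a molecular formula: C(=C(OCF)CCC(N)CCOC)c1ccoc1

Heavy atoms from the SMILES: 13 C, 1 F, 1 N, 3 O.
Implicit hydrogens by atom environment:
  5 × C: 2 H each → 10
  3 × C (aromatic): 1 H each → 3
  2 × C: 1 H each → 2
  2 × O: no H
  1 × C: 3 H
  1 × C (aromatic): no H
  1 × C: no H
  1 × F: no H
  1 × N: 2 H
  1 × O (aromatic): no H
  Total hydrogens = 20.
Molecular formula: C13H20FNO3

C13H20FNO3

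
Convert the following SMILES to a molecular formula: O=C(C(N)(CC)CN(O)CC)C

Heavy atoms from the SMILES: 8 C, 2 N, 2 O.
Implicit hydrogens by atom environment:
  3 × C: 3 H each → 9
  3 × C: 2 H each → 6
  2 × C: no H
  1 × N: 2 H
  1 × N: no H
  1 × O: 1 H
  1 × O: no H
  Total hydrogens = 18.
Molecular formula: C8H18N2O2

C8H18N2O2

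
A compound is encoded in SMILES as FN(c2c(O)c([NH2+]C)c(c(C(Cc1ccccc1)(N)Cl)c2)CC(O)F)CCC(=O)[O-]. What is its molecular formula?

C20H24ClF2N3O4

Heavy atoms from the SMILES: 20 C, 1 Cl, 2 F, 3 N, 4 O.
Implicit hydrogens by atom environment:
  6 × C (aromatic): 1 H each → 6
  6 × C (aromatic): no H
  4 × C: 2 H each → 8
  2 × C: no H
  2 × F: no H
  2 × O: 1 H each → 2
  1 × C: 3 H
  1 × C: 1 H
  1 × Cl: no H
  1 × N (charge +1): 2 H
  1 × N: 2 H
  1 × N: no H
  1 × O: no H
  1 × O (charge -1): no H
  Total hydrogens = 24.
Molecular formula: C20H24ClF2N3O4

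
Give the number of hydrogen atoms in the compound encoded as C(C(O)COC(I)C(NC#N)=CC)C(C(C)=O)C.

Hydrogens are implicit in SMILES; fill each atom to its normal valence:
  4 × C: 1 H each → 4
  3 × C: 3 H each → 9
  3 × C: no H
  2 × C: 2 H each → 4
  2 × O: no H
  1 × I: no H
  1 × N: 1 H
  1 × N: no H
  1 × O: 1 H
  Total hydrogens = 19.

19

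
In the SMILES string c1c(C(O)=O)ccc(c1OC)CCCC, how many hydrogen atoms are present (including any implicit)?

16

Hydrogens are implicit in SMILES; fill each atom to its normal valence:
  3 × C: 2 H each → 6
  3 × C (aromatic): 1 H each → 3
  3 × C (aromatic): no H
  2 × C: 3 H each → 6
  2 × O: no H
  1 × C: no H
  1 × O: 1 H
  Total hydrogens = 16.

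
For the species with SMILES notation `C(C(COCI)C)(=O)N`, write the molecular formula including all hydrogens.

C5H10INO2

Heavy atoms from the SMILES: 5 C, 1 I, 1 N, 2 O.
Implicit hydrogens by atom environment:
  2 × C: 2 H each → 4
  2 × O: no H
  1 × C: 3 H
  1 × C: 1 H
  1 × C: no H
  1 × I: no H
  1 × N: 2 H
  Total hydrogens = 10.
Molecular formula: C5H10INO2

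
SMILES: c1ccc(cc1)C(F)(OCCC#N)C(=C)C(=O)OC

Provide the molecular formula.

C14H14FNO3

Heavy atoms from the SMILES: 14 C, 1 F, 1 N, 3 O.
Implicit hydrogens by atom environment:
  5 × C (aromatic): 1 H each → 5
  4 × C: no H
  3 × C: 2 H each → 6
  3 × O: no H
  1 × C: 3 H
  1 × C (aromatic): no H
  1 × F: no H
  1 × N: no H
  Total hydrogens = 14.
Molecular formula: C14H14FNO3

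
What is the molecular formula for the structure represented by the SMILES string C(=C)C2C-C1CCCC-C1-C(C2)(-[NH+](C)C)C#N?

Heavy atoms from the SMILES: 15 C, 2 N.
Implicit hydrogens by atom environment:
  7 × C: 2 H each → 14
  4 × C: 1 H each → 4
  2 × C: 3 H each → 6
  2 × C: no H
  1 × N (charge +1): 1 H
  1 × N: no H
  Total hydrogens = 25.
Net charge +1.
Molecular formula: C15H25N2+

C15H25N2+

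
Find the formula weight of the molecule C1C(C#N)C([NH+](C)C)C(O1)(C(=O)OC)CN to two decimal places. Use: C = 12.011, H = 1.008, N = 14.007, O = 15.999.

Molecular formula: C10H18N3O3+.
M = 10×12.011 + 18×1.008 + 3×14.007 + 3×15.999 = 228.27 g/mol.

228.27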